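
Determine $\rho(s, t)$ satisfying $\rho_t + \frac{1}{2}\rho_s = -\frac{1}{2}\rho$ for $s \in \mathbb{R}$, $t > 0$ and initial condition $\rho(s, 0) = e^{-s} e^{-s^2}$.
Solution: Substitute $\rho = e^{-s}u$, i.e. $u = e^{s}\rho$.
By the product rule, $\rho_s = e^{-s}(u_s - u)$, $\rho_t = e^{-s}u_t$.
Substituting into the PDE and dividing by $e^{-s}$: $u_t + \frac{1}{2}(u_s - u) = -\frac{1}{2}u$.
The lower-order terms cancel, leaving the standard advection equation $u_t + \frac{1}{2}u_s = 0$.
Initial data for $u$: $u(s,0) = e^{s}\rho(s,0) = e^{-s^2}$.
Solve for $u$:
  By method of characteristics (waves move right with speed 1/2):
  Along characteristics $s - \frac{1}{2}t =$ const, $u$ is constant, so $u(s,t) = f(s - \frac{1}{2}t)$ with $f = u( \cdot , 0)$.
Hence $u(s,t) = e^{-(s - t/2)^2}$.
Transform back: $\rho(s,t) = e^{-s}u(s,t)$.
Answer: $\rho(s, t) = e^{-s} e^{-(s - t/2)^2}$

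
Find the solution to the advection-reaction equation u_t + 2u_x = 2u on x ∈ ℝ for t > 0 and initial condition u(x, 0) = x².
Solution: Substitute u = exp(2t)w.
Then u_t = exp(2t)(w_t + 2w), u_x = exp(2t)w_x; substituting and dividing by exp(2t), the lower-order terms cancel: w_t + 2w_x = 0 (standard advection equation).
Data for w: w(x,0) = u(x,0) = x².
By characteristics (dx/dt = 2), w(x,t) = f(x - 2t) with f = w(·, 0).
So w(x,t) = 4t² - 4tx + x², and u(x,t) = exp(2t)w(x,t).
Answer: u(x, t) = 4t²exp(2t) - 4txexp(2t) + x²exp(2t)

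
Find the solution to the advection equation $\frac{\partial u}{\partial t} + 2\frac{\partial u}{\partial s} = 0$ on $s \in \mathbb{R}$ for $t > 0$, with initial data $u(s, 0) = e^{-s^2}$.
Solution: By method of characteristics (waves move right with speed 2):
Along characteristics $s - 2t =$ const, $u$ is constant, so $u(s,t) = f(s - 2t)$ with $f = u( \cdot , 0)$.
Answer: $u(s, t) = e^{-(s - 2 t)^2}$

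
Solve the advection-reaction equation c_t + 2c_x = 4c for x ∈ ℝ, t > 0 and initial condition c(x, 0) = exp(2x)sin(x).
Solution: Substitute c = exp(2x)u, i.e. u = exp(-2x)c.
By the product rule, c_x = exp(2x)(u_x + 2u), c_t = exp(2x)u_t.
Substituting into the PDE and dividing by exp(2x): u_t + 2(u_x + 2u) = 4u.
The lower-order terms cancel, leaving the standard advection equation u_t + 2u_x = 0.
Initial data for u: u(x,0) = exp(-2x)c(x,0) = sin(x).
Solve for u:
  By method of characteristics (waves move right with speed 2):
  Along characteristics x - 2t = const, u is constant, so u(x,t) = f(x - 2t) with f = u(·, 0).
Hence u(x,t) = -sin(2t - x).
Transform back: c(x,t) = exp(2x)u(x,t).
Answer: c(x, t) = -exp(2x)sin(2t - x)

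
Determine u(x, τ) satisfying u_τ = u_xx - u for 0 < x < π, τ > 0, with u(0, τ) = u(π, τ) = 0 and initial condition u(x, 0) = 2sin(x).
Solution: Substitute u = exp(-τ)w, i.e. w = exp(τ)u.
By the product rule, u_τ = exp(-τ)(w_τ - w), u_xx = exp(-τ)w_xx.
Substituting into the PDE and dividing by exp(-τ): w_τ - w = w_xx - w.
The lower-order terms cancel, leaving the standard heat equation w_τ = w_xx.
Initial data for w: w(x,0) = u(x,0) = 2sin(x). The boundary conditions carry over: w(0,τ) = w(π,τ) = 0.
Solve for w:
  Using separation of variables w = X(x)T(τ):
  Eigenfunctions: sin(nx), n = 1, 2, 3, ...
  General solution: w(x, τ) = Σ c_n sin(nx) exp(-n² τ)
  Matching w(x,0) = 2sin(x) term by term: c_1=2.
Hence w(x,τ) = 2exp(-τ)sin(x).
Transform back: u(x,τ) = exp(-τ)w(x,τ).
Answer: u(x, τ) = 2exp(-2τ)sin(x)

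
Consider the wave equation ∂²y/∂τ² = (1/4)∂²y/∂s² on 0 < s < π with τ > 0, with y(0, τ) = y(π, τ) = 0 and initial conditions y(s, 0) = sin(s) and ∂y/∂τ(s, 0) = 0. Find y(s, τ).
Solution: Using separation of variables y = X(s)T(τ):
Eigenfunctions: sin(ns), n = 1, 2, 3, ...
General solution: y(s, τ) = Σ [A_n cos(n τ/2) + B_n sin(n τ/2)] sin(ns)
From y(s,0) = sin(s): A_1=1. From y_τ(s,0) = 0: all B_n = 0.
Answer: y(s, τ) = sin(s)cos(τ/2)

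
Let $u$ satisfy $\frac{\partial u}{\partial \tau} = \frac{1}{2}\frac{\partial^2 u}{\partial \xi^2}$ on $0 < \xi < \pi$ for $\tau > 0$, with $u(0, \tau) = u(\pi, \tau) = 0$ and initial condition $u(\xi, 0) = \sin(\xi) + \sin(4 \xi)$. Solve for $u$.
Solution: Separating variables: $u = \sum c_n e^{-n^2\tau/2} \sin(n\xi)$. From $u(\xi,0) = \sin(\xi) + \sin(4 \xi)$: $c_1=1, c_4=1$.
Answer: $u(\xi, \tau) = e^{-8 \tau} \sin(4 \xi) + e^{-\tau/2} \sin(\xi)$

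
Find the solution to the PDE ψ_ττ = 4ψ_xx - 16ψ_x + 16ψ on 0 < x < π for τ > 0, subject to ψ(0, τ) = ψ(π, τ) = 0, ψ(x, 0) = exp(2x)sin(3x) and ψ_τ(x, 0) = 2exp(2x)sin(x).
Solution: Substitute ψ = exp(2x)u, i.e. u = exp(-2x)ψ.
By the product rule, ψ_x = exp(2x)(u_x + 2u), ψ_xx = exp(2x)(u_xx + 4u_x + 4u), ψ_ττ = exp(2x)u_ττ.
Substituting into the PDE and dividing by exp(2x): u_ττ = 4(u_xx + 4u_x + 4u) - 16(u_x + 2u) + 16u.
The lower-order terms cancel, leaving the standard wave equation u_ττ = 4u_xx.
Initial data for u: u(x,0) = exp(-2x)ψ(x,0) = sin(3x); u_τ(x,0) = exp(-2x)ψ_τ(x,0) = 2sin(x). The boundary conditions carry over: u(0,τ) = u(π,τ) = 0.
Solve for u:
  Using separation of variables u = X(x)T(τ):
  Eigenfunctions: sin(nx), n = 1, 2, 3, ...
  General solution: u(x, τ) = Σ [A_n cos(2n τ) + B_n sin(2n τ)] sin(nx)
  From u(x,0) = sin(3x): A_3=1. From u_τ(x,0) = 2sin(x), using u_τ(x,0) = Σ ω_n B_n sin(nx) with ω_n = 2n: B_1 = 2/2 = 1.
Hence u(x,τ) = sin(x)sin(2τ) + sin(3x)cos(6τ).
Transform back: ψ(x,τ) = exp(2x)u(x,τ).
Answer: ψ(x, τ) = exp(2x)sin(x)sin(2τ) + exp(2x)sin(3x)cos(6τ)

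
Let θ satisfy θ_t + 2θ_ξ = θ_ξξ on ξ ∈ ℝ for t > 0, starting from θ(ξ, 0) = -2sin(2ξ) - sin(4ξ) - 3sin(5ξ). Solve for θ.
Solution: Change to a moving frame: let η = ξ - 2t, σ = t and write θ(ξ,t) = u(η,σ).
By the chain rule θ_t = u_σ - 2u_η, θ_ξ = u_η, θ_ξξ = u_ηη.
Then θ_t + 2θ_ξ = u_σ: the advection term cancels and the PDE becomes the heat equation u_σ = u_ηη on η ∈ ℝ.
Initial data: u(η,0) = θ(η,0) = -2sin(2η) - sin(4η) - 3sin(5η).
On η ∈ ℝ each mode satisfies (sin(nη))″ = -n² sin(nη), so exp(-n²σ) sin(nη) solves the heat equation; by superposition u(η,σ) = Σ c_n exp(-n²σ) sin(nη).
Reading off the coefficients: c_2=-2, c_4=-1, c_5=-3, so u(η,σ) = -2exp(-4σ)sin(2η) - exp(-16σ)sin(4η) - 3exp(-25σ)sin(5η).
Substituting back η = ξ - 2t, σ = t: θ(ξ,t) = u(ξ - 2t, t).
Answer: θ(ξ, t) = 2exp(-4t)sin(4t - 2ξ) + exp(-16t)sin(8t - 4ξ) + 3exp(-25t)sin(10t - 5ξ)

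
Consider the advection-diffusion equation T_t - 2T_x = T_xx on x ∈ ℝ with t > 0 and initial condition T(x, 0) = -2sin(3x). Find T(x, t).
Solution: Change to a moving frame: let η = x + 2t, σ = t and write T(x,t) = u(η,σ).
By the chain rule T_t = u_σ + 2u_η, T_x = u_η, T_xx = u_ηη.
Then T_t - 2T_x = u_σ: the advection term cancels and the PDE becomes the heat equation u_σ = u_ηη on η ∈ ℝ.
Initial data: u(η,0) = T(η,0) = -2sin(3η).
On η ∈ ℝ each mode satisfies (sin(nη))″ = -n² sin(nη), so exp(-n²σ) sin(nη) solves the heat equation; by superposition u(η,σ) = Σ c_n exp(-n²σ) sin(nη).
Reading off the coefficients: c_3=-2, so u(η,σ) = -2exp(-9σ)sin(3η).
Substituting back η = x + 2t, σ = t: T(x,t) = u(x + 2t, t).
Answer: T(x, t) = -2exp(-9t)sin(6t + 3x)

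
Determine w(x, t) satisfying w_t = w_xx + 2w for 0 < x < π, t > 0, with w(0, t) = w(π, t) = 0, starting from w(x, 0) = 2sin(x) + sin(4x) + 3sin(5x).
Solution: Substitute w = exp(2t)u.
Then w_t = exp(2t)(u_t + 2u), w_xx = exp(2t)u_xx; substituting and dividing by exp(2t), the lower-order terms cancel: u_t = u_xx (standard heat equation).
Data for u: u(x,0) = w(x,0) = 2sin(x) + sin(4x) + 3sin(5x). The boundary conditions carry over: u(0,t) = u(π,t) = 0.
Separating variables: u = Σ c_n exp(-n²t) sin(nx). From u(x,0) = 2sin(x) + sin(4x) + 3sin(5x): c_1=2, c_4=1, c_5=3.
So u(x,t) = 2exp(-t)sin(x) + exp(-16t)sin(4x) + 3exp(-25t)sin(5x), and w(x,t) = exp(2t)u(x,t).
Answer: w(x, t) = 2exp(t)sin(x) + exp(-14t)sin(4x) + 3exp(-23t)sin(5x)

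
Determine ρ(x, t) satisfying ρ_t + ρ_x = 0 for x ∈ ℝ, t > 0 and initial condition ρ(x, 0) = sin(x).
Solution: By method of characteristics (waves move right with speed 1):
Along characteristics x - t = const, ρ is constant, so ρ(x,t) = f(x - t) with f = ρ(·, 0).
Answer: ρ(x, t) = -sin(t - x)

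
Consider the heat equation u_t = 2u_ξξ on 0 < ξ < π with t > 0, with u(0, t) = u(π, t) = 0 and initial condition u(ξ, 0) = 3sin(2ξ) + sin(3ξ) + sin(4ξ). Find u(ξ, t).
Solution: Separating variables: u = Σ c_n exp(-2n²t) sin(nξ). From u(ξ,0) = 3sin(2ξ) + sin(3ξ) + sin(4ξ): c_2=3, c_3=1, c_4=1.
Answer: u(ξ, t) = 3exp(-8t)sin(2ξ) + exp(-18t)sin(3ξ) + exp(-32t)sin(4ξ)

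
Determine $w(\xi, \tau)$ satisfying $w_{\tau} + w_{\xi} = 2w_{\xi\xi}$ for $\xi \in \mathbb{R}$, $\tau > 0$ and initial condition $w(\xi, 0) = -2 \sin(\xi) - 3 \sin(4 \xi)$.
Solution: Change to a moving frame: let $\eta = \xi - \tau$, $\sigma = \tau$ and write $w(\xi,\tau) = u(\eta,\sigma)$.
By the chain rule $w_{\tau} = u_{\sigma} - u_{\eta}$, $w_{\xi} = u_{\eta}$, $w_{\xi\xi} = u_{\eta\eta}$.
Then $w_{\tau} + w_{\xi} = u_{\sigma}$: the advection term cancels and the PDE becomes the heat equation $u_{\sigma} = 2u_{\eta\eta}$ on $\eta \in \mathbb{R}$.
Initial data: $u(\eta,0) = w(\eta,0) = -2 \sin(\eta) - 3 \sin(4 \eta)$.
On $\eta \in \mathbb{R}$ each mode satisfies $(\sin(n\eta))'' = -n^2 \sin(n\eta)$, so $e^{-2n^2\sigma} \sin(n\eta)$ solves the heat equation; by superposition $u(\eta,\sigma) = \sum c_n e^{-2n^2\sigma} \sin(n\eta)$.
Reading off the coefficients: $c_1=-2, c_4=-3$, so $u(\eta,\sigma) = -2 e^{-2 \sigma} \sin(\eta) - 3 e^{-32 \sigma} \sin(4 \eta)$.
Substituting back $\eta = \xi - \tau$, $\sigma = \tau$: $w(\xi,\tau) = u(\xi - \tau, \tau)$.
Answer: $w(\xi, \tau) = 2 e^{-2 \tau} \sin(\tau - \xi) + 3 e^{-32 \tau} \sin(4 \tau - 4 \xi)$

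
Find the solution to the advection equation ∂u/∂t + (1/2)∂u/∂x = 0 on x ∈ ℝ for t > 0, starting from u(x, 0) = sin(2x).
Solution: By method of characteristics (waves move right with speed 1/2):
Along characteristics x - (1/2)t = const, u is constant, so u(x,t) = f(x - (1/2)t) with f = u(·, 0).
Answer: u(x, t) = -sin(t - 2x)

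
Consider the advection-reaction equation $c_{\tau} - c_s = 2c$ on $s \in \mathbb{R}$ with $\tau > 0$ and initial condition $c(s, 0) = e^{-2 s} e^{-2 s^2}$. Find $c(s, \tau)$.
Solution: Substitute $c = e^{-2s}u$, i.e. $u = e^{2s}c$.
By the product rule, $c_s = e^{-2s}(u_s - 2u)$, $c_{\tau} = e^{-2s}u_{\tau}$.
Substituting into the PDE and dividing by $e^{-2s}$: $u_{\tau} - (u_s - 2u) = 2u$.
The lower-order terms cancel, leaving the standard advection equation $u_{\tau} - u_s = 0$.
Initial data for $u$: $u(s,0) = e^{2s}c(s,0) = e^{-2 s^2}$.
Solve for $u$:
  By method of characteristics (waves move left with speed 1):
  Along characteristics $s + \tau =$ const, $u$ is constant, so $u(s,\tau) = f(s + \tau)$ with $f = u( \cdot , 0)$.
Hence $u(s,\tau) = e^{-2 (s + \tau)^2}$.
Transform back: $c(s,\tau) = e^{-2s}u(s,\tau)$.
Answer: $c(s, \tau) = e^{-2 s} e^{-2 (\tau + s)^2}$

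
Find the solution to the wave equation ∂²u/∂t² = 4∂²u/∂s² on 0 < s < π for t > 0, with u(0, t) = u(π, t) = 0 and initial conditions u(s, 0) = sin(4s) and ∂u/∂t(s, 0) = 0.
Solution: Using separation of variables u = X(s)T(t):
Eigenfunctions: sin(ns), n = 1, 2, 3, ...
General solution: u(s, t) = Σ [A_n cos(2n t) + B_n sin(2n t)] sin(ns)
From u(s,0) = sin(4s): A_4=1. From u_t(s,0) = 0: all B_n = 0.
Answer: u(s, t) = sin(4s)cos(8t)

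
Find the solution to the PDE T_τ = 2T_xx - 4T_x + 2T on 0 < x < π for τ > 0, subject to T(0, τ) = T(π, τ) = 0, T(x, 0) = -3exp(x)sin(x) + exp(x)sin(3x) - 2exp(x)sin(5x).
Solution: Substitute T = exp(x)u, i.e. u = exp(-x)T.
By the product rule, T_x = exp(x)(u_x + u), T_xx = exp(x)(u_xx + 2u_x + u), T_τ = exp(x)u_τ.
Substituting into the PDE and dividing by exp(x): u_τ = 2(u_xx + 2u_x + u) - 4(u_x + u) + 2u.
The lower-order terms cancel, leaving the standard heat equation u_τ = 2u_xx.
Initial data for u: u(x,0) = exp(-x)T(x,0) = -3sin(x) + sin(3x) - 2sin(5x). The boundary conditions carry over: u(0,τ) = u(π,τ) = 0.
Solve for u:
  Using separation of variables u = X(x)G(τ):
  Eigenfunctions: sin(nx), n = 1, 2, 3, ...
  General solution: u(x, τ) = Σ c_n sin(nx) exp(-2n² τ)
  Matching u(x,0) = -3sin(x) + sin(3x) - 2sin(5x) term by term: c_1=-3, c_3=1, c_5=-2.
Hence u(x,τ) = -3exp(-2τ)sin(x) + exp(-18τ)sin(3x) - 2exp(-50τ)sin(5x).
Transform back: T(x,τ) = exp(x)u(x,τ).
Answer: T(x, τ) = -3exp(x)exp(-2τ)sin(x) + exp(x)exp(-18τ)sin(3x) - 2exp(x)exp(-50τ)sin(5x)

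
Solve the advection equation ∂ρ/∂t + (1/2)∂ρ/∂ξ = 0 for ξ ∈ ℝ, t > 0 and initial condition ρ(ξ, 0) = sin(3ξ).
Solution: By method of characteristics (waves move right with speed 1/2):
Along characteristics ξ - (1/2)t = const, ρ is constant, so ρ(ξ,t) = f(ξ - (1/2)t) with f = ρ(·, 0).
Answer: ρ(ξ, t) = -sin(3t/2 - 3ξ)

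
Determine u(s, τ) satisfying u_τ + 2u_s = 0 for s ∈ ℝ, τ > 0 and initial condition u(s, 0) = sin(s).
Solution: By method of characteristics (waves move right with speed 2):
Along characteristics s - 2τ = const, u is constant, so u(s,τ) = f(s - 2τ) with f = u(·, 0).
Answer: u(s, τ) = sin(s - 2τ)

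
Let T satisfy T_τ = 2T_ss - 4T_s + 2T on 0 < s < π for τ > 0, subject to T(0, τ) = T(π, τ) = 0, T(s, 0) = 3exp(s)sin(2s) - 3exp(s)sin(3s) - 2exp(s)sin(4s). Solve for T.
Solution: Substitute T = exp(s)u.
Then T_s = exp(s)(u_s + u), T_ss = exp(s)(u_ss + 2u_s + u), T_τ = exp(s)u_τ; substituting and dividing by exp(s), the lower-order terms cancel: u_τ = 2u_ss (standard heat equation).
Data for u: u(s,0) = exp(-s)T(s,0) = 3sin(2s) - 3sin(3s) - 2sin(4s). The boundary conditions carry over: u(0,τ) = u(π,τ) = 0.
Separating variables: u = Σ c_n exp(-2n²τ) sin(ns). From u(s,0) = 3sin(2s) - 3sin(3s) - 2sin(4s): c_2=3, c_3=-3, c_4=-2.
So u(s,τ) = 3exp(-8τ)sin(2s) - 3exp(-18τ)sin(3s) - 2exp(-32τ)sin(4s), and T(s,τ) = exp(s)u(s,τ).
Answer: T(s, τ) = 3exp(s)exp(-8τ)sin(2s) - 3exp(s)exp(-18τ)sin(3s) - 2exp(s)exp(-32τ)sin(4s)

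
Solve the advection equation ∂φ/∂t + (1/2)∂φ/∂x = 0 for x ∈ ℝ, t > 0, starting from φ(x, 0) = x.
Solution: By method of characteristics (waves move right with speed 1/2):
Along characteristics x - (1/2)t = const, φ is constant, so φ(x,t) = f(x - (1/2)t) with f = φ(·, 0).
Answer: φ(x, t) = -(1/2)t + x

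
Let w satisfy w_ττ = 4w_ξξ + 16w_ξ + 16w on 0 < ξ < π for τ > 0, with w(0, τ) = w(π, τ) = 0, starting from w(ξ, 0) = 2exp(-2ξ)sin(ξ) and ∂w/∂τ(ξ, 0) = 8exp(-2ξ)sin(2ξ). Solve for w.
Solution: Substitute w = exp(-2ξ)u, i.e. u = exp(2ξ)w.
By the product rule, w_ξ = exp(-2ξ)(u_ξ - 2u), w_ξξ = exp(-2ξ)(u_ξξ - 4u_ξ + 4u), w_ττ = exp(-2ξ)u_ττ.
Substituting into the PDE and dividing by exp(-2ξ): u_ττ = 4(u_ξξ - 4u_ξ + 4u) + 16(u_ξ - 2u) + 16u.
The lower-order terms cancel, leaving the standard wave equation u_ττ = 4u_ξξ.
Initial data for u: u(ξ,0) = exp(2ξ)w(ξ,0) = 2sin(ξ); u_τ(ξ,0) = exp(2ξ)w_τ(ξ,0) = 8sin(2ξ). The boundary conditions carry over: u(0,τ) = u(π,τ) = 0.
Solve for u:
  Using separation of variables u = X(ξ)T(τ):
  Eigenfunctions: sin(nξ), n = 1, 2, 3, ...
  General solution: u(ξ, τ) = Σ [A_n cos(2n τ) + B_n sin(2n τ)] sin(nξ)
  From u(ξ,0) = 2sin(ξ): A_1=2. From u_τ(ξ,0) = 8sin(2ξ), using u_τ(ξ,0) = Σ ω_n B_n sin(nξ) with ω_n = 2n: B_2 = 8/4 = 2.
Hence u(ξ,τ) = 2sin(ξ)cos(2τ) + 2sin(2ξ)sin(4τ).
Transform back: w(ξ,τ) = exp(-2ξ)u(ξ,τ).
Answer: w(ξ, τ) = 2exp(-2ξ)sin(ξ)cos(2τ) + 2exp(-2ξ)sin(2ξ)sin(4τ)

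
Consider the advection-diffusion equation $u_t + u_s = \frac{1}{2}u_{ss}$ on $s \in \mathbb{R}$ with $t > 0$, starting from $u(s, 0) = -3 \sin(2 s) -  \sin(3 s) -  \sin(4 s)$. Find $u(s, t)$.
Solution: Change to a moving frame: let $\eta = s - t$, $\sigma = t$ and write $u(s,t) = w(\eta,\sigma)$.
By the chain rule $u_t = w_{\sigma} - w_{\eta}$, $u_s = w_{\eta}$, $u_{ss} = w_{\eta\eta}$.
Then $u_t + u_s = w_{\sigma}$: the advection term cancels and the PDE becomes the heat equation $w_{\sigma} = \frac{1}{2}w_{\eta\eta}$ on $\eta \in \mathbb{R}$.
Initial data: $w(\eta,0) = u(\eta,0) = -3 \sin(2 \eta) - \sin(3 \eta) - \sin(4 \eta)$.
On $\eta \in \mathbb{R}$ each mode satisfies $(\sin(n\eta))'' = -n^2 \sin(n\eta)$, so $e^{-n^2\sigma/2} \sin(n\eta)$ solves the heat equation; by superposition $w(\eta,\sigma) = \sum c_n e^{-n^2\sigma/2} \sin(n\eta)$.
Reading off the coefficients: $c_2=-3, c_3=-1, c_4=-1$, so $w(\eta,\sigma) = -3 e^{-2 \sigma} \sin(2 \eta) - e^{-8 \sigma} \sin(4 \eta) - e^{-9 \sigma/2} \sin(3 \eta)$.
Substituting back $\eta = s - t$, $\sigma = t$: $u(s,t) = w(s - t, t)$.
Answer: $u(s, t) = -3 e^{-2 t} \sin(2 s - 2 t) -  e^{-8 t} \sin(4 s - 4 t) -  e^{-9 t/2} \sin(3 s - 3 t)$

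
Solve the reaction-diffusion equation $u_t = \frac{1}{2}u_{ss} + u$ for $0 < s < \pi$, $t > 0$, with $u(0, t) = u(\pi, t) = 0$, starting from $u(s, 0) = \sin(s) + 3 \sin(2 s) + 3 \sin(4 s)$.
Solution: Substitute $u = e^{t}w$.
Then $u_t = e^{t}(w_t + w)$, $u_{ss} = e^{t}w_{ss}$; substituting and dividing by $e^{t}$, the lower-order terms cancel: $w_t = \frac{1}{2}w_{ss}$ (standard heat equation).
Data for $w$: $w(s,0) = u(s,0) = \sin(s) + 3 \sin(2 s) + 3 \sin(4 s)$. The boundary conditions carry over: $w(0,t) = w(\pi,t) = 0$.
Separating variables: $w = \sum c_n e^{-n^2t/2} \sin(ns)$. From $w(s,0) = \sin(s) + 3 \sin(2 s) + 3 \sin(4 s)$: $c_1=1, c_2=3, c_4=3$.
So $w(s,t) = 3 e^{-2 t} \sin(2 s) + 3 e^{-8 t} \sin(4 s) + e^{-t/2} \sin(s)$, and $u(s,t) = e^{t}w(s,t)$.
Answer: $u(s, t) = e^{t/2} \sin(s) + 3 e^{-t} \sin(2 s) + 3 e^{-7 t} \sin(4 s)$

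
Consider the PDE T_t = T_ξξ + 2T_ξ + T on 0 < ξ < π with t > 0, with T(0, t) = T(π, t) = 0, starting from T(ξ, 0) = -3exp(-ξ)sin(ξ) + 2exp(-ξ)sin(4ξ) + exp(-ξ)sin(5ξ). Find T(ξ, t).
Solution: Substitute T = exp(-ξ)u, i.e. u = exp(ξ)T.
By the product rule, T_ξ = exp(-ξ)(u_ξ - u), T_ξξ = exp(-ξ)(u_ξξ - 2u_ξ + u), T_t = exp(-ξ)u_t.
Substituting into the PDE and dividing by exp(-ξ): u_t = (u_ξξ - 2u_ξ + u) + 2(u_ξ - u) + u.
The lower-order terms cancel, leaving the standard heat equation u_t = u_ξξ.
Initial data for u: u(ξ,0) = exp(ξ)T(ξ,0) = -3sin(ξ) + 2sin(4ξ) + sin(5ξ). The boundary conditions carry over: u(0,t) = u(π,t) = 0.
Solve for u:
  Using separation of variables u = X(ξ)G(t):
  Eigenfunctions: sin(nξ), n = 1, 2, 3, ...
  General solution: u(ξ, t) = Σ c_n sin(nξ) exp(-n² t)
  Matching u(ξ,0) = -3sin(ξ) + 2sin(4ξ) + sin(5ξ) term by term: c_1=-3, c_4=2, c_5=1.
Hence u(ξ,t) = -3exp(-t)sin(ξ) + 2exp(-16t)sin(4ξ) + exp(-25t)sin(5ξ).
Transform back: T(ξ,t) = exp(-ξ)u(ξ,t).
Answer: T(ξ, t) = -3exp(-t)exp(-ξ)sin(ξ) + 2exp(-16t)exp(-ξ)sin(4ξ) + exp(-25t)exp(-ξ)sin(5ξ)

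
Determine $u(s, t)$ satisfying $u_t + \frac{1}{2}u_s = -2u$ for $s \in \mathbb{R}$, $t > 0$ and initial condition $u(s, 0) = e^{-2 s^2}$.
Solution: Substitute $u = e^{-2t}w$, i.e. $w = e^{2t}u$.
By the product rule, $u_t = e^{-2t}(w_t - 2w)$, $u_s = e^{-2t}w_s$.
Substituting into the PDE and dividing by $e^{-2t}$: $w_t - 2w + \frac{1}{2}w_s = -2w$.
The lower-order terms cancel, leaving the standard advection equation $w_t + \frac{1}{2}w_s = 0$.
Initial data for $w$: $w(s,0) = u(s,0) = e^{-2 s^2}$.
Solve for $w$:
  By method of characteristics (waves move right with speed 1/2):
  Along characteristics $s - \frac{1}{2}t =$ const, $w$ is constant, so $w(s,t) = f(s - \frac{1}{2}t)$ with $f = w( \cdot , 0)$.
Hence $w(s,t) = e^{-2 (s - t/2)^2}$.
Transform back: $u(s,t) = e^{-2t}w(s,t)$.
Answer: $u(s, t) = e^{-2 t} e^{-2 (s - t/2)^2}$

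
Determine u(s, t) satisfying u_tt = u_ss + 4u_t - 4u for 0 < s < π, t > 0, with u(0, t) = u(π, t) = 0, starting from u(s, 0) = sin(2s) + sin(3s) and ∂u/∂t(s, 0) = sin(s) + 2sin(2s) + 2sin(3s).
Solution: Substitute u = exp(2t)w.
Then u_t = exp(2t)(w_t + 2w), u_tt = exp(2t)(w_tt + 4w_t + 4w), u_ss = exp(2t)w_ss; substituting and dividing by exp(2t), the lower-order terms cancel: w_tt = w_ss (standard wave equation).
Data for w: w(s,0) = u(s,0) = sin(2s) + sin(3s); w_t(s,0) = u_t(s,0) - 2u(s,0) = sin(s). The boundary conditions carry over: w(0,t) = w(π,t) = 0.
Separating variables: w = Σ [A_n cos(ω_n t) + B_n sin(ω_n t)] sin(ns), ω_n = n. From ICs (B_n = velocity coefficient / ω_n): A_2=1, A_3=1, B_1=1.
So w(s,t) = sin(s)sin(t) + sin(2s)cos(2t) + sin(3s)cos(3t), and u(s,t) = exp(2t)w(s,t).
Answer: u(s, t) = exp(2t)sin(s)sin(t) + exp(2t)sin(2s)cos(2t) + exp(2t)sin(3s)cos(3t)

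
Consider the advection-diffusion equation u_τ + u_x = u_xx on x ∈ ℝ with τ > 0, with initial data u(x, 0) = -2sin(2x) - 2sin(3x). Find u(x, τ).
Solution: Change to a moving frame: let η = x - τ, σ = τ and write u(x,τ) = w(η,σ).
By the chain rule u_τ = w_σ - w_η, u_x = w_η, u_xx = w_ηη.
Then u_τ + u_x = w_σ: the advection term cancels and the PDE becomes the heat equation w_σ = w_ηη on η ∈ ℝ.
Initial data: w(η,0) = u(η,0) = -2sin(2η) - 2sin(3η).
On η ∈ ℝ each mode satisfies (sin(nη))″ = -n² sin(nη), so exp(-n²σ) sin(nη) solves the heat equation; by superposition w(η,σ) = Σ c_n exp(-n²σ) sin(nη).
Reading off the coefficients: c_2=-2, c_3=-2, so w(η,σ) = -2exp(-4σ)sin(2η) - 2exp(-9σ)sin(3η).
Substituting back η = x - τ, σ = τ: u(x,τ) = w(x - τ, τ).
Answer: u(x, τ) = -2exp(-4τ)sin(2x - 2τ) - 2exp(-9τ)sin(3x - 3τ)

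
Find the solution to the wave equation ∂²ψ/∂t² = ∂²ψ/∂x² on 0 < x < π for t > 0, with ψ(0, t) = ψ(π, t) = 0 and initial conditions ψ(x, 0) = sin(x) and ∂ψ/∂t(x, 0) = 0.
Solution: Using separation of variables ψ = X(x)T(t):
Eigenfunctions: sin(nx), n = 1, 2, 3, ...
General solution: ψ(x, t) = Σ [A_n cos(n t) + B_n sin(n t)] sin(nx)
From ψ(x,0) = sin(x): A_1=1. From ψ_t(x,0) = 0: all B_n = 0.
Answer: ψ(x, t) = sin(x)cos(t)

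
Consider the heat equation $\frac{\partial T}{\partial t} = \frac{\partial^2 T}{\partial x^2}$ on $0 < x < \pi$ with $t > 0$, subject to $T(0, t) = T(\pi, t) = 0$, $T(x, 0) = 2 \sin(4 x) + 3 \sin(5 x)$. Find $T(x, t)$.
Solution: Using separation of variables $T = X(x)G(t)$:
Eigenfunctions: $\sin(nx)$, $n = 1, 2, 3, \ldots$
General solution: $T(x, t) = \sum c_n \sin(nx) e^{-n^2 t}$
Matching $T(x,0) = 2 \sin(4 x) + 3 \sin(5 x)$ term by term: $c_4=2, c_5=3$.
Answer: $T(x, t) = 2 e^{-16 t} \sin(4 x) + 3 e^{-25 t} \sin(5 x)$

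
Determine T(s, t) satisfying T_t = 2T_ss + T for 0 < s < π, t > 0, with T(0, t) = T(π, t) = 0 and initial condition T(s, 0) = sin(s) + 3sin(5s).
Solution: Substitute T = exp(t)u.
Then T_t = exp(t)(u_t + u), T_ss = exp(t)u_ss; substituting and dividing by exp(t), the lower-order terms cancel: u_t = 2u_ss (standard heat equation).
Data for u: u(s,0) = T(s,0) = sin(s) + 3sin(5s). The boundary conditions carry over: u(0,t) = u(π,t) = 0.
Separating variables: u = Σ c_n exp(-2n²t) sin(ns). From u(s,0) = sin(s) + 3sin(5s): c_1=1, c_5=3.
So u(s,t) = exp(-2t)sin(s) + 3exp(-50t)sin(5s), and T(s,t) = exp(t)u(s,t).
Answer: T(s, t) = exp(-t)sin(s) + 3exp(-49t)sin(5s)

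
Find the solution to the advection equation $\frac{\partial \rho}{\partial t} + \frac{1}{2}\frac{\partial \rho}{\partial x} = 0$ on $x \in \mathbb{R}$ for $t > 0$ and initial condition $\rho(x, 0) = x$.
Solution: By characteristics ($dx/dt = 1/2$), $\rho(x,t) = f(x - \frac{1}{2}t)$ with $f = \rho( \cdot , 0)$.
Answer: $\rho(x, t) = -\frac{1}{2} t + x$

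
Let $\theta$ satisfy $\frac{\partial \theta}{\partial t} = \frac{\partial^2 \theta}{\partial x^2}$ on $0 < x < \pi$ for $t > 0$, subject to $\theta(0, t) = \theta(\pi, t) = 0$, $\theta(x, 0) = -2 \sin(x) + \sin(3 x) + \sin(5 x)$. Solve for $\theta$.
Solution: Using separation of variables $\theta = X(x)G(t)$:
Eigenfunctions: $\sin(nx)$, $n = 1, 2, 3, \ldots$
General solution: $\theta(x, t) = \sum c_n \sin(nx) e^{-n^2 t}$
Matching $\theta(x,0) = -2 \sin(x) + \sin(3 x) + \sin(5 x)$ term by term: $c_1=-2, c_3=1, c_5=1$.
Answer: $\theta(x, t) = -2 e^{-t} \sin(x) + e^{-9 t} \sin(3 x) + e^{-25 t} \sin(5 x)$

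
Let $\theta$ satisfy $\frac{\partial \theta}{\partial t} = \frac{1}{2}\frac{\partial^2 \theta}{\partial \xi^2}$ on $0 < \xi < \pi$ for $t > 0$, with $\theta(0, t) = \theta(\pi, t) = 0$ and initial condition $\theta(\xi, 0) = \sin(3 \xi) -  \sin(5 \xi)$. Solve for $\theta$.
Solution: Using separation of variables $\theta = X(\xi)G(t)$:
Eigenfunctions: $\sin(n\xi)$, $n = 1, 2, 3, \ldots$
General solution: $\theta(\xi, t) = \sum c_n \sin(n\xi) e^{-n^2 t/2}$
Matching $\theta(\xi,0) = \sin(3 \xi) - \sin(5 \xi)$ term by term: $c_3=1, c_5=-1$.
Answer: $\theta(\xi, t) = e^{-9 t/2} \sin(3 \xi) -  e^{-25 t/2} \sin(5 \xi)$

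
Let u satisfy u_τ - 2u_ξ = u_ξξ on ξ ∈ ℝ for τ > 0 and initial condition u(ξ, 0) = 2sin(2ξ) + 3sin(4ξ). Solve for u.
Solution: Change to a moving frame: let η = ξ + 2τ, σ = τ and write u(ξ,τ) = w(η,σ).
By the chain rule u_τ = w_σ + 2w_η, u_ξ = w_η, u_ξξ = w_ηη.
Then u_τ - 2u_ξ = w_σ: the advection term cancels and the PDE becomes the heat equation w_σ = w_ηη on η ∈ ℝ.
Initial data: w(η,0) = u(η,0) = 2sin(2η) + 3sin(4η).
On η ∈ ℝ each mode satisfies (sin(nη))″ = -n² sin(nη), so exp(-n²σ) sin(nη) solves the heat equation; by superposition w(η,σ) = Σ c_n exp(-n²σ) sin(nη).
Reading off the coefficients: c_2=2, c_4=3, so w(η,σ) = 2exp(-4σ)sin(2η) + 3exp(-16σ)sin(4η).
Substituting back η = ξ + 2τ, σ = τ: u(ξ,τ) = w(ξ + 2τ, τ).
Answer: u(ξ, τ) = 2exp(-4τ)sin(2ξ + 4τ) + 3exp(-16τ)sin(4ξ + 8τ)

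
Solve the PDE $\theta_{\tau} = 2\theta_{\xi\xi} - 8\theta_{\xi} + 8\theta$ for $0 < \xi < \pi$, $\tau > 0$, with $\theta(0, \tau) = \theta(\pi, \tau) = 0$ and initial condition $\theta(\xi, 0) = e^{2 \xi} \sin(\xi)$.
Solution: Substitute $\theta = e^{2\xi}u$, i.e. $u = e^{-2\xi}\theta$.
By the product rule, $\theta_{\xi} = e^{2\xi}(u_{\xi} + 2u)$, $\theta_{\xi\xi} = e^{2\xi}(u_{\xi\xi} + 4u_{\xi} + 4u)$, $\theta_{\tau} = e^{2\xi}u_{\tau}$.
Substituting into the PDE and dividing by $e^{2\xi}$: $u_{\tau} = 2(u_{\xi\xi} + 4u_{\xi} + 4u) - 8(u_{\xi} + 2u) + 8u$.
The lower-order terms cancel, leaving the standard heat equation $u_{\tau} = 2u_{\xi\xi}$.
Initial data for $u$: $u(\xi,0) = e^{-2\xi}\theta(\xi,0) = \sin(\xi)$. The boundary conditions carry over: $u(0,\tau) = u(\pi,\tau) = 0$.
Solve for $u$:
  Using separation of variables $u = X(\xi)G(\tau)$:
  Eigenfunctions: $\sin(n\xi)$, $n = 1, 2, 3, \ldots$
  General solution: $u(\xi, \tau) = \sum c_n \sin(n\xi) e^{-2n^2 \tau}$
  Matching $u(\xi,0) = \sin(\xi)$ term by term: $c_1=1$.
Hence $u(\xi,\tau) = e^{-2 \tau} \sin(\xi)$.
Transform back: $\theta(\xi,\tau) = e^{2\xi}u(\xi,\tau)$.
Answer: $\theta(\xi, \tau) = e^{-2 \tau} e^{2 \xi} \sin(\xi)$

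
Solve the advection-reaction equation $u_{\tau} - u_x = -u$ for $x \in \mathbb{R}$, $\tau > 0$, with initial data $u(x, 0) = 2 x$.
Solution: Substitute $u = e^{-\tau}w$, i.e. $w = e^{\tau}u$.
By the product rule, $u_{\tau} = e^{-\tau}(w_{\tau} - w)$, $u_x = e^{-\tau}w_x$.
Substituting into the PDE and dividing by $e^{-\tau}$: $w_{\tau} - w - w_x = -w$.
The lower-order terms cancel, leaving the standard advection equation $w_{\tau} - w_x = 0$.
Initial data for $w$: $w(x,0) = u(x,0) = 2 x$.
Solve for $w$:
  By method of characteristics (waves move left with speed 1):
  Along characteristics $x + \tau =$ const, $w$ is constant, so $w(x,\tau) = f(x + \tau)$ with $f = w( \cdot , 0)$.
Hence $w(x,\tau) = 2 x + 2 \tau$.
Transform back: $u(x,\tau) = e^{-\tau}w(x,\tau)$.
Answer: $u(x, \tau) = 2 \tau e^{-\tau} + 2 x e^{-\tau}$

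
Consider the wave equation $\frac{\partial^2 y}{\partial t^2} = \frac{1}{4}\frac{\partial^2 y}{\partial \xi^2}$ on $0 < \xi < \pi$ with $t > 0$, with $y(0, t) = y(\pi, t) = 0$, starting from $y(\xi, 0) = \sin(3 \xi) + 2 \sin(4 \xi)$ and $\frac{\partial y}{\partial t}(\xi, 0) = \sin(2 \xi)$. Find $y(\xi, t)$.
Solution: Using separation of variables $y = X(\xi)T(t)$:
Eigenfunctions: $\sin(n\xi)$, $n = 1, 2, 3, \ldots$
General solution: $y(\xi, t) = \sum [A_n \cos(n t/2) + B_n \sin(n t/2)] \sin(n\xi)$
From $y(\xi,0) = \sin(3 \xi) + 2 \sin(4 \xi)$: $A_3=1, A_4=2$. From $y_t(\xi,0) = \sin(2 \xi)$, using $y_t(\xi,0) = \sum \omega_n B_n \sin(n\xi)$ with $\omega_n = n/2$: $B_2 = 1/1 = 1$.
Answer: $y(\xi, t) = \sin(2 \xi) \sin(t) + \sin(3 \xi) \cos(3 t/2) + 2 \sin(4 \xi) \cos(2 t)$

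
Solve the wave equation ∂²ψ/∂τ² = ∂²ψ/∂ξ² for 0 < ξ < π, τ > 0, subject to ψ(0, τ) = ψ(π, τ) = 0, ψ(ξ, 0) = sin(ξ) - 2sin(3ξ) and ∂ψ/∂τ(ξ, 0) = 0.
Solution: Separating variables: ψ = Σ [A_n cos(ω_n τ) + B_n sin(ω_n τ)] sin(nξ), ω_n = n. From ICs: A_1=1, A_3=-2.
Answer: ψ(ξ, τ) = sin(ξ)cos(τ) - 2sin(3ξ)cos(3τ)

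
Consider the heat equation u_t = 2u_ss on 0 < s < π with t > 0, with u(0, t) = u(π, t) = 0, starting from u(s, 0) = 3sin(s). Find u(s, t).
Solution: Using separation of variables u = X(s)T(t):
Eigenfunctions: sin(ns), n = 1, 2, 3, ...
General solution: u(s, t) = Σ c_n sin(ns) exp(-2n² t)
Matching u(s,0) = 3sin(s) term by term: c_1=3.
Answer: u(s, t) = 3exp(-2t)sin(s)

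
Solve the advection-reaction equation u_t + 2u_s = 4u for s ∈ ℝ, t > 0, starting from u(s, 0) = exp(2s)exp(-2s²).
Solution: Substitute u = exp(2s)w.
Then u_s = exp(2s)(w_s + 2w), u_t = exp(2s)w_t; substituting and dividing by exp(2s), the lower-order terms cancel: w_t + 2w_s = 0 (standard advection equation).
Data for w: w(s,0) = exp(-2s)u(s,0) = exp(-2s²).
By characteristics (ds/dt = 2), w(s,t) = f(s - 2t) with f = w(·, 0).
So w(s,t) = exp(-2(s - 2t)²), and u(s,t) = exp(2s)w(s,t).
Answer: u(s, t) = exp(2s)exp(-2(s - 2t)²)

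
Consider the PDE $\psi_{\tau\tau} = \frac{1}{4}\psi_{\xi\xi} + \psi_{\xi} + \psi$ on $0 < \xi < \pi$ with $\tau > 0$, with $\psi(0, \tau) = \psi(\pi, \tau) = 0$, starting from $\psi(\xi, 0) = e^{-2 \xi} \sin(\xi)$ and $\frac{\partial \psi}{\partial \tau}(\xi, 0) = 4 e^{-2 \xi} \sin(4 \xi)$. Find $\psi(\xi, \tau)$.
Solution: Substitute $\psi = e^{-2\xi}u$.
Then $\psi_{\xi} = e^{-2\xi}(u_{\xi} - 2u)$, $\psi_{\xi\xi} = e^{-2\xi}(u_{\xi\xi} - 4u_{\xi} + 4u)$, $\psi_{\tau\tau} = e^{-2\xi}u_{\tau\tau}$; substituting and dividing by $e^{-2\xi}$, the lower-order terms cancel: $u_{\tau\tau} = \frac{1}{4}u_{\xi\xi}$ (standard wave equation).
Data for $u$: $u(\xi,0) = e^{2\xi}\psi(\xi,0) = \sin(\xi)$; $u_{\tau}(\xi,0) = e^{2\xi}\psi_{\tau}(\xi,0) = 4 \sin(4 \xi)$. The boundary conditions carry over: $u(0,\tau) = u(\pi,\tau) = 0$.
Separating variables: $u = \sum [A_n \cos(\omega_n \tau) + B_n \sin(\omega_n \tau)] \sin(n\xi)$, $\omega_n = n/2$. From ICs ($B_n$ = velocity coefficient / $\omega_n$): $A_1=1, B_4=2$.
So $u(\xi,\tau) = \sin(\xi) \cos(\tau/2) + 2 \sin(4 \xi) \sin(2 \tau)$, and $\psi(\xi,\tau) = e^{-2\xi}u(\xi,\tau)$.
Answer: $\psi(\xi, \tau) = 2 e^{-2 \xi} \sin(2 \tau) \sin(4 \xi) + e^{-2 \xi} \sin(\xi) \cos(\tau/2)$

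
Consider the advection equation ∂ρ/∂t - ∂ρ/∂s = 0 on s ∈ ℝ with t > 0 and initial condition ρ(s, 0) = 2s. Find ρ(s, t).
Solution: By method of characteristics (waves move left with speed 1):
Along characteristics s + t = const, ρ is constant, so ρ(s,t) = f(s + t) with f = ρ(·, 0).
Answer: ρ(s, t) = 2s + 2t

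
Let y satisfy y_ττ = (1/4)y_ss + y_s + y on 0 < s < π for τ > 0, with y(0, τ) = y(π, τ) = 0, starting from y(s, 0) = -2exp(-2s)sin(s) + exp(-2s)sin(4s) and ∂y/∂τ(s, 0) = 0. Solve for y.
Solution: Substitute y = exp(-2s)u.
Then y_s = exp(-2s)(u_s - 2u), y_ss = exp(-2s)(u_ss - 4u_s + 4u), y_ττ = exp(-2s)u_ττ; substituting and dividing by exp(-2s), the lower-order terms cancel: u_ττ = (1/4)u_ss (standard wave equation).
Data for u: u(s,0) = exp(2s)y(s,0) = -2sin(s) + sin(4s); u_τ(s,0) = exp(2s)y_τ(s,0) = 0. The boundary conditions carry over: u(0,τ) = u(π,τ) = 0.
Separating variables: u = Σ [A_n cos(ω_n τ) + B_n sin(ω_n τ)] sin(ns), ω_n = n/2. From ICs: A_1=-2, A_4=1.
So u(s,τ) = -2sin(s)cos(τ/2) + sin(4s)cos(2τ), and y(s,τ) = exp(-2s)u(s,τ).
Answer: y(s, τ) = -2exp(-2s)sin(s)cos(τ/2) + exp(-2s)sin(4s)cos(2τ)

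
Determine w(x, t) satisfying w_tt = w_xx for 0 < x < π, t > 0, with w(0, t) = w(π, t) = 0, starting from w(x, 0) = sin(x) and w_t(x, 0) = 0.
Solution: Using separation of variables w = X(x)T(t):
Eigenfunctions: sin(nx), n = 1, 2, 3, ...
General solution: w(x, t) = Σ [A_n cos(n t) + B_n sin(n t)] sin(nx)
From w(x,0) = sin(x): A_1=1. From w_t(x,0) = 0: all B_n = 0.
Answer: w(x, t) = sin(x)cos(t)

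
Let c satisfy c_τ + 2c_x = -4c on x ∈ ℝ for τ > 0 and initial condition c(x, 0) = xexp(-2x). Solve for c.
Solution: Substitute c = exp(-2x)u.
Then c_x = exp(-2x)(u_x - 2u), c_τ = exp(-2x)u_τ; substituting and dividing by exp(-2x), the lower-order terms cancel: u_τ + 2u_x = 0 (standard advection equation).
Data for u: u(x,0) = exp(2x)c(x,0) = x.
By characteristics (dx/dτ = 2), u(x,τ) = f(x - 2τ) with f = u(·, 0).
So u(x,τ) = x - 2τ, and c(x,τ) = exp(-2x)u(x,τ).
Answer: c(x, τ) = xexp(-2x) - 2τexp(-2x)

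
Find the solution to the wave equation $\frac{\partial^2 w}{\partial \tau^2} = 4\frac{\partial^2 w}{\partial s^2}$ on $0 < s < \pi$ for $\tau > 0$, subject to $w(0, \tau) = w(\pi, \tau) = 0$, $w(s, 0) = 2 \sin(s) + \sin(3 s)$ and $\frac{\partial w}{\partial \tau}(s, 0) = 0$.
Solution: Using separation of variables $w = X(s)T(\tau)$:
Eigenfunctions: $\sin(ns)$, $n = 1, 2, 3, \ldots$
General solution: $w(s, \tau) = \sum [A_n \cos(2n \tau) + B_n \sin(2n \tau)] \sin(ns)$
From $w(s,0) = 2 \sin(s) + \sin(3 s)$: $A_1=2, A_3=1$. From $w_{\tau}(s,0) = 0$: all $B_n = 0$.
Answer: $w(s, \tau) = 2 \sin(s) \cos(2 \tau) + \sin(3 s) \cos(6 \tau)$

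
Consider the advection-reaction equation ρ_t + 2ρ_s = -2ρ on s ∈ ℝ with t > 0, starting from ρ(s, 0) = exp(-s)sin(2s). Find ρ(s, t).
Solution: Substitute ρ = exp(-s)u.
Then ρ_s = exp(-s)(u_s - u), ρ_t = exp(-s)u_t; substituting and dividing by exp(-s), the lower-order terms cancel: u_t + 2u_s = 0 (standard advection equation).
Data for u: u(s,0) = exp(s)ρ(s,0) = sin(2s).
By characteristics (ds/dt = 2), u(s,t) = f(s - 2t) with f = u(·, 0).
So u(s,t) = sin(2s - 4t), and ρ(s,t) = exp(-s)u(s,t).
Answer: ρ(s, t) = exp(-s)sin(2s - 4t)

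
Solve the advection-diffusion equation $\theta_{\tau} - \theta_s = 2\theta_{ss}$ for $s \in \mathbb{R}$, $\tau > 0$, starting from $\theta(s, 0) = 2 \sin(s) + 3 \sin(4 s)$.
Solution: Change to a moving frame: let $\eta = s + \tau$, $\sigma = \tau$ and write $\theta(s,\tau) = u(\eta,\sigma)$.
By the chain rule $\theta_{\tau} = u_{\sigma} + u_{\eta}$, $\theta_s = u_{\eta}$, $\theta_{ss} = u_{\eta\eta}$.
Then $\theta_{\tau} - \theta_s = u_{\sigma}$: the advection term cancels and the PDE becomes the heat equation $u_{\sigma} = 2u_{\eta\eta}$ on $\eta \in \mathbb{R}$.
Initial data: $u(\eta,0) = \theta(\eta,0) = 2 \sin(\eta) + 3 \sin(4 \eta)$.
On $\eta \in \mathbb{R}$ each mode satisfies $(\sin(n\eta))'' = -n^2 \sin(n\eta)$, so $e^{-2n^2\sigma} \sin(n\eta)$ solves the heat equation; by superposition $u(\eta,\sigma) = \sum c_n e^{-2n^2\sigma} \sin(n\eta)$.
Reading off the coefficients: $c_1=2, c_4=3$, so $u(\eta,\sigma) = 2 e^{-2 \sigma} \sin(\eta) + 3 e^{-32 \sigma} \sin(4 \eta)$.
Substituting back $\eta = s + \tau$, $\sigma = \tau$: $\theta(s,\tau) = u(s + \tau, \tau)$.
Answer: $\theta(s, \tau) = 2 e^{-2 \tau} \sin(\tau + s) + 3 e^{-32 \tau} \sin(4 \tau + 4 s)$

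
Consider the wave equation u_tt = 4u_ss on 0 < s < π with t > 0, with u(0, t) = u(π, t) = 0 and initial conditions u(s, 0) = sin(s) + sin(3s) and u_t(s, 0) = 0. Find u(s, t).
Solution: Using separation of variables u = X(s)T(t):
Eigenfunctions: sin(ns), n = 1, 2, 3, ...
General solution: u(s, t) = Σ [A_n cos(2n t) + B_n sin(2n t)] sin(ns)
From u(s,0) = sin(s) + sin(3s): A_1=1, A_3=1. From u_t(s,0) = 0: all B_n = 0.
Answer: u(s, t) = sin(s)cos(2t) + sin(3s)cos(6t)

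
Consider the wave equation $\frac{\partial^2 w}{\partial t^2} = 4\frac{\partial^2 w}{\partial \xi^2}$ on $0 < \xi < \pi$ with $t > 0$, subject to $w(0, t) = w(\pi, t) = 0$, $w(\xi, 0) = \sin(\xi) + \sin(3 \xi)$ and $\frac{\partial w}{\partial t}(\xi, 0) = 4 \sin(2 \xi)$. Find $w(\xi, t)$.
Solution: Separating variables: $w = \sum [A_n \cos(\omega_n t) + B_n \sin(\omega_n t)] \sin(n\xi)$, $\omega_n = 2n$. From ICs ($B_n$ = velocity coefficient / $\omega_n$): $A_1=1, A_3=1, B_2=1$.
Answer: $w(\xi, t) = \sin(\xi) \cos(2 t) + \sin(2 \xi) \sin(4 t) + \sin(3 \xi) \cos(6 t)$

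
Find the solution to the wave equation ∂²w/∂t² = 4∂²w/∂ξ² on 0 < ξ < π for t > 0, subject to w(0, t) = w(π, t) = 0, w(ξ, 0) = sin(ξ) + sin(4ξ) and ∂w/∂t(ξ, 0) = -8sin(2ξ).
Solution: Using separation of variables w = X(ξ)T(t):
Eigenfunctions: sin(nξ), n = 1, 2, 3, ...
General solution: w(ξ, t) = Σ [A_n cos(2n t) + B_n sin(2n t)] sin(nξ)
From w(ξ,0) = sin(ξ) + sin(4ξ): A_1=1, A_4=1. From w_t(ξ,0) = -8sin(2ξ), using w_t(ξ,0) = Σ ω_n B_n sin(nξ) with ω_n = 2n: B_2 = (-8)/4 = -2.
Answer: w(ξ, t) = -2sin(4t)sin(2ξ) + sin(ξ)cos(2t) + sin(4ξ)cos(8t)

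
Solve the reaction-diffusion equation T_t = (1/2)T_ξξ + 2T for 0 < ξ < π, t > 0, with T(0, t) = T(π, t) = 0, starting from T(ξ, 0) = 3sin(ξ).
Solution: Substitute T = exp(2t)u, i.e. u = exp(-2t)T.
By the product rule, T_t = exp(2t)(u_t + 2u), T_ξξ = exp(2t)u_ξξ.
Substituting into the PDE and dividing by exp(2t): u_t + 2u = (1/2)u_ξξ + 2u.
The lower-order terms cancel, leaving the standard heat equation u_t = (1/2)u_ξξ.
Initial data for u: u(ξ,0) = T(ξ,0) = 3sin(ξ). The boundary conditions carry over: u(0,t) = u(π,t) = 0.
Solve for u:
  Using separation of variables u = X(ξ)G(t):
  Eigenfunctions: sin(nξ), n = 1, 2, 3, ...
  General solution: u(ξ, t) = Σ c_n sin(nξ) exp(-n² t/2)
  Matching u(ξ,0) = 3sin(ξ) term by term: c_1=3.
Hence u(ξ,t) = 3exp(-t/2)sin(ξ).
Transform back: T(ξ,t) = exp(2t)u(ξ,t).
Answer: T(ξ, t) = 3exp(3t/2)sin(ξ)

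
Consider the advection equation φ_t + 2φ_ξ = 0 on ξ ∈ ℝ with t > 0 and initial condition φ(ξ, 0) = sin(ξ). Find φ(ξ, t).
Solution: By method of characteristics (waves move right with speed 2):
Along characteristics ξ - 2t = const, φ is constant, so φ(ξ,t) = f(ξ - 2t) with f = φ(·, 0).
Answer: φ(ξ, t) = -sin(2t - ξ)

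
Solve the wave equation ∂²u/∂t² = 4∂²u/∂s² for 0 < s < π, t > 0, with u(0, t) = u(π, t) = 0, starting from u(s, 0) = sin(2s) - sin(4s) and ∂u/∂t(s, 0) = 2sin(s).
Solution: Separating variables: u = Σ [A_n cos(ω_n t) + B_n sin(ω_n t)] sin(ns), ω_n = 2n. From ICs (B_n = velocity coefficient / ω_n): A_2=1, A_4=-1, B_1=1.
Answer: u(s, t) = sin(s)sin(2t) + sin(2s)cos(4t) - sin(4s)cos(8t)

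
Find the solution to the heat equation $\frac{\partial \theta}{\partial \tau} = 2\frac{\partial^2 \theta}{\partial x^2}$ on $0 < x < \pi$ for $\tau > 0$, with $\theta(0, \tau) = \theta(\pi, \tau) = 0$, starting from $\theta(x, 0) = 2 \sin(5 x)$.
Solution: Separating variables: $\theta = \sum c_n e^{-2n^2\tau} \sin(nx)$. From $\theta(x,0) = 2 \sin(5 x)$: $c_5=2$.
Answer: $\theta(x, \tau) = 2 e^{-50 \tau} \sin(5 x)$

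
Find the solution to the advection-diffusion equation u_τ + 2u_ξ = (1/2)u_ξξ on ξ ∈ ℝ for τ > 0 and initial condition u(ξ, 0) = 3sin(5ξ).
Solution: Change to a moving frame: let η = ξ - 2τ, σ = τ and write u(ξ,τ) = w(η,σ).
By the chain rule u_τ = w_σ - 2w_η, u_ξ = w_η, u_ξξ = w_ηη.
Then u_τ + 2u_ξ = w_σ: the advection term cancels and the PDE becomes the heat equation w_σ = (1/2)w_ηη on η ∈ ℝ.
Initial data: w(η,0) = u(η,0) = 3sin(5η).
On η ∈ ℝ each mode satisfies (sin(nη))″ = -n² sin(nη), so exp(-n²σ/2) sin(nη) solves the heat equation; by superposition w(η,σ) = Σ c_n exp(-n²σ/2) sin(nη).
Reading off the coefficients: c_5=3, so w(η,σ) = 3exp(-25σ/2)sin(5η).
Substituting back η = ξ - 2τ, σ = τ: u(ξ,τ) = w(ξ - 2τ, τ).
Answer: u(ξ, τ) = 3exp(-25τ/2)sin(5ξ - 10τ)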